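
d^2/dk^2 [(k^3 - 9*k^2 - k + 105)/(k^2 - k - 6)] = 6*(-k^3 + 57*k^2 - 75*k + 139)/(k^6 - 3*k^5 - 15*k^4 + 35*k^3 + 90*k^2 - 108*k - 216)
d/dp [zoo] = 0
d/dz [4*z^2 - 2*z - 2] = 8*z - 2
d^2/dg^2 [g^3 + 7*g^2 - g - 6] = 6*g + 14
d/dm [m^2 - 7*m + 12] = 2*m - 7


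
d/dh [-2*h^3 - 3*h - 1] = -6*h^2 - 3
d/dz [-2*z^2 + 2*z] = 2 - 4*z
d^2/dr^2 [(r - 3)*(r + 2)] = 2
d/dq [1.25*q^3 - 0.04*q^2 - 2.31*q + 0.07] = 3.75*q^2 - 0.08*q - 2.31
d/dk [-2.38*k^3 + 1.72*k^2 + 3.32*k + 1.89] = -7.14*k^2 + 3.44*k + 3.32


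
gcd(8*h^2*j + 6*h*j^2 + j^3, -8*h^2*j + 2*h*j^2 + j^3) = 4*h*j + j^2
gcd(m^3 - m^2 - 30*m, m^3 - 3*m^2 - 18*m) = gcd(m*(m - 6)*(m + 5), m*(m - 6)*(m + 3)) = m^2 - 6*m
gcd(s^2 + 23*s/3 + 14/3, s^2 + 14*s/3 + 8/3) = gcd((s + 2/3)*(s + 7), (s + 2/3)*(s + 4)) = s + 2/3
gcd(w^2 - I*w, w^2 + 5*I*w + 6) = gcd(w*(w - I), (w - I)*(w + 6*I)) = w - I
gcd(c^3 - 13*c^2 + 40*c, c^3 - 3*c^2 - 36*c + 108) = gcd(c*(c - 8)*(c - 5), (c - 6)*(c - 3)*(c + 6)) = 1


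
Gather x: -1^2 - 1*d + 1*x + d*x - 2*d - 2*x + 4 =-3*d + x*(d - 1) + 3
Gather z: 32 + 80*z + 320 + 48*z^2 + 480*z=48*z^2 + 560*z + 352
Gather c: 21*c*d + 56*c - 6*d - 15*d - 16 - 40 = c*(21*d + 56) - 21*d - 56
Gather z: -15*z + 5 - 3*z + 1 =6 - 18*z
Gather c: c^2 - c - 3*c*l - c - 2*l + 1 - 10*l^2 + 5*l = c^2 + c*(-3*l - 2) - 10*l^2 + 3*l + 1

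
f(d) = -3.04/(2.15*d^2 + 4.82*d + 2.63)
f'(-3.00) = -0.43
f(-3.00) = -0.40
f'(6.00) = 0.01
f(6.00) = -0.03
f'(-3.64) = -0.18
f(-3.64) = -0.22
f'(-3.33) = -0.27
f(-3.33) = -0.29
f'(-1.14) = -49.93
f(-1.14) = 43.02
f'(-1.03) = 412.73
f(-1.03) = 56.65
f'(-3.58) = -0.19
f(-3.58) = -0.24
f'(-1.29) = -22167.25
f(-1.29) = 304.46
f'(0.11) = 1.58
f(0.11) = -0.95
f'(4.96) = 0.01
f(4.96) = -0.04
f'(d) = -3.04*(-4.3*d - 4.82)/(2.15*d^2 + 4.82*d + 2.63)^2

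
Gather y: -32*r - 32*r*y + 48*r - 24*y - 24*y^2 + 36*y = 16*r - 24*y^2 + y*(12 - 32*r)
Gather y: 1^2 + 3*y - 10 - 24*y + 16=7 - 21*y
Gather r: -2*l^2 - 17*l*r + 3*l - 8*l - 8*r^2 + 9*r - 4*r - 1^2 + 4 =-2*l^2 - 5*l - 8*r^2 + r*(5 - 17*l) + 3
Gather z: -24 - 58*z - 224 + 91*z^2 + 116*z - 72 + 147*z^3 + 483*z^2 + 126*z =147*z^3 + 574*z^2 + 184*z - 320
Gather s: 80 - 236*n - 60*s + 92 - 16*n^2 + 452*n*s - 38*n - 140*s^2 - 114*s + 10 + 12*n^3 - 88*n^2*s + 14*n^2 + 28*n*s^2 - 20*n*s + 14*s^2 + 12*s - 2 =12*n^3 - 2*n^2 - 274*n + s^2*(28*n - 126) + s*(-88*n^2 + 432*n - 162) + 180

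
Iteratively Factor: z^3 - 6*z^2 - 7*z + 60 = (z - 5)*(z^2 - z - 12) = (z - 5)*(z - 4)*(z + 3)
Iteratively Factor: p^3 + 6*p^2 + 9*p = (p + 3)*(p^2 + 3*p) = p*(p + 3)*(p + 3)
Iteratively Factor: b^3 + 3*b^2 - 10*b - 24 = (b + 4)*(b^2 - b - 6) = (b + 2)*(b + 4)*(b - 3)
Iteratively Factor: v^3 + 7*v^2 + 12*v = (v)*(v^2 + 7*v + 12) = v*(v + 3)*(v + 4)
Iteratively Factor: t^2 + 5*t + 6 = (t + 2)*(t + 3)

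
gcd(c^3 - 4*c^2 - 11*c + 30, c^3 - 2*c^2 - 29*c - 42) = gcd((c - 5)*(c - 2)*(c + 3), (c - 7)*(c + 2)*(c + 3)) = c + 3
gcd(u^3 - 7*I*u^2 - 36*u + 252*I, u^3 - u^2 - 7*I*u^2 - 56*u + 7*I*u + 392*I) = u - 7*I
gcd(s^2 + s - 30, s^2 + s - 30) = s^2 + s - 30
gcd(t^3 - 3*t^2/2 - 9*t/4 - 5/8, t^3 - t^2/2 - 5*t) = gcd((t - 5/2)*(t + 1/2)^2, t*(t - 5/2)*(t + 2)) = t - 5/2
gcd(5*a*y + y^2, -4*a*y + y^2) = y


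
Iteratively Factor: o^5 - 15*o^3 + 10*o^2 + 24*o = (o)*(o^4 - 15*o^2 + 10*o + 24) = o*(o - 2)*(o^3 + 2*o^2 - 11*o - 12) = o*(o - 3)*(o - 2)*(o^2 + 5*o + 4) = o*(o - 3)*(o - 2)*(o + 1)*(o + 4)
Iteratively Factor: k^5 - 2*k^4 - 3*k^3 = (k - 3)*(k^4 + k^3) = k*(k - 3)*(k^3 + k^2) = k^2*(k - 3)*(k^2 + k) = k^3*(k - 3)*(k + 1)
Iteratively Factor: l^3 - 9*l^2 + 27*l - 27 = (l - 3)*(l^2 - 6*l + 9) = (l - 3)^2*(l - 3)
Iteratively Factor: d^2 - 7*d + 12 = (d - 3)*(d - 4)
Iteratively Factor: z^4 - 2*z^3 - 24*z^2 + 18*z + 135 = (z - 5)*(z^3 + 3*z^2 - 9*z - 27) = (z - 5)*(z - 3)*(z^2 + 6*z + 9) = (z - 5)*(z - 3)*(z + 3)*(z + 3)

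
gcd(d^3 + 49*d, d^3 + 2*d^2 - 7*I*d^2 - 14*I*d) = d^2 - 7*I*d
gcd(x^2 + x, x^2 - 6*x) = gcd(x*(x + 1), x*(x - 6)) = x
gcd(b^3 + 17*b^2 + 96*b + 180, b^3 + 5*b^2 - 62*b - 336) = b + 6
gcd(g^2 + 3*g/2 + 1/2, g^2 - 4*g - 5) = g + 1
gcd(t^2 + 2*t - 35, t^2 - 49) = t + 7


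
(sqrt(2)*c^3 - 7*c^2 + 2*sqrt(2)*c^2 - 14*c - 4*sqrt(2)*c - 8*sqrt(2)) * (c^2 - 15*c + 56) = sqrt(2)*c^5 - 13*sqrt(2)*c^4 - 7*c^4 + 22*sqrt(2)*c^3 + 91*c^3 - 182*c^2 + 164*sqrt(2)*c^2 - 784*c - 104*sqrt(2)*c - 448*sqrt(2)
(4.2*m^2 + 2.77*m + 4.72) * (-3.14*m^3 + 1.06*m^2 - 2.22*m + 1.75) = -13.188*m^5 - 4.2458*m^4 - 21.2086*m^3 + 6.2038*m^2 - 5.6309*m + 8.26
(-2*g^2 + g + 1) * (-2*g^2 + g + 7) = 4*g^4 - 4*g^3 - 15*g^2 + 8*g + 7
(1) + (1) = 2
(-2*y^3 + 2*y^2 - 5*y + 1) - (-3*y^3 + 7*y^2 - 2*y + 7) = y^3 - 5*y^2 - 3*y - 6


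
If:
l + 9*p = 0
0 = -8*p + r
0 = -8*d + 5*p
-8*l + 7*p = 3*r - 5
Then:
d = -5/88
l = 9/11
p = -1/11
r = -8/11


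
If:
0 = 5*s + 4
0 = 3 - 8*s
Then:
No Solution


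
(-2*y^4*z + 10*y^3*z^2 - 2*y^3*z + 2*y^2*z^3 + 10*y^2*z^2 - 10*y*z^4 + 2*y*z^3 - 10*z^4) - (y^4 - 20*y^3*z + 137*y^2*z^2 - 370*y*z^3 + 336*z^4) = -2*y^4*z - y^4 + 10*y^3*z^2 + 18*y^3*z + 2*y^2*z^3 - 127*y^2*z^2 - 10*y*z^4 + 372*y*z^3 - 346*z^4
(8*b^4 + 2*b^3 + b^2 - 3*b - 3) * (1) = 8*b^4 + 2*b^3 + b^2 - 3*b - 3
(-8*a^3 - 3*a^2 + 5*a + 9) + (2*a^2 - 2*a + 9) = -8*a^3 - a^2 + 3*a + 18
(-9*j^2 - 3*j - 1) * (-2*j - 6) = 18*j^3 + 60*j^2 + 20*j + 6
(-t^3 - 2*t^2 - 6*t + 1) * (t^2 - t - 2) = -t^5 - t^4 - 2*t^3 + 11*t^2 + 11*t - 2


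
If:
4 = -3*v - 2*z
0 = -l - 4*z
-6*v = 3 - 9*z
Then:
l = 20/13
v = -14/13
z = -5/13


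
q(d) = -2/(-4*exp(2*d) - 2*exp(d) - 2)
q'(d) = -2*(8*exp(2*d) + 2*exp(d))/(-4*exp(2*d) - 2*exp(d) - 2)^2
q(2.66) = 0.00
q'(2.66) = -0.00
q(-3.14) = 0.96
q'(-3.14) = -0.05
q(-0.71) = 0.51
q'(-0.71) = -0.37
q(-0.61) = 0.47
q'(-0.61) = -0.38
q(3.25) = 0.00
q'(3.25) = -0.00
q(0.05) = 0.23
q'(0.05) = -0.30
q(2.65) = 0.00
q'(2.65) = -0.00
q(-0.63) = 0.48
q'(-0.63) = -0.38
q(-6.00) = 1.00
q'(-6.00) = 0.00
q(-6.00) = 1.00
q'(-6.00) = 0.00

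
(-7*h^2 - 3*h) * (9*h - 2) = -63*h^3 - 13*h^2 + 6*h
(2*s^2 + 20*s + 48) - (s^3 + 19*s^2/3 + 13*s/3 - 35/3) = -s^3 - 13*s^2/3 + 47*s/3 + 179/3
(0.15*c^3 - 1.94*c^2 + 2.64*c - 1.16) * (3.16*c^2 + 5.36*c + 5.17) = 0.474*c^5 - 5.3264*c^4 - 1.2805*c^3 + 0.455000000000002*c^2 + 7.4312*c - 5.9972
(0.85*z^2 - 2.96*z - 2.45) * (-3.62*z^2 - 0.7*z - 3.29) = -3.077*z^4 + 10.1202*z^3 + 8.1445*z^2 + 11.4534*z + 8.0605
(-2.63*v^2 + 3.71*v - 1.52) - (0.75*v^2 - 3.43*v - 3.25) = -3.38*v^2 + 7.14*v + 1.73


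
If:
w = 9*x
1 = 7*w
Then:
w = 1/7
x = 1/63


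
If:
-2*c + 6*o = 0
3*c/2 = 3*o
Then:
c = 0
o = 0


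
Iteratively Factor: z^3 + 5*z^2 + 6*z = (z + 2)*(z^2 + 3*z) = (z + 2)*(z + 3)*(z)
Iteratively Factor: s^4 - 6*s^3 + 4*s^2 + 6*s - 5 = (s + 1)*(s^3 - 7*s^2 + 11*s - 5) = (s - 1)*(s + 1)*(s^2 - 6*s + 5) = (s - 1)^2*(s + 1)*(s - 5)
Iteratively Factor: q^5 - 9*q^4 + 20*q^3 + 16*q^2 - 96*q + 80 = (q - 2)*(q^4 - 7*q^3 + 6*q^2 + 28*q - 40) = (q - 5)*(q - 2)*(q^3 - 2*q^2 - 4*q + 8) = (q - 5)*(q - 2)*(q + 2)*(q^2 - 4*q + 4) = (q - 5)*(q - 2)^2*(q + 2)*(q - 2)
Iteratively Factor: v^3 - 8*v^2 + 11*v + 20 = (v - 4)*(v^2 - 4*v - 5) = (v - 4)*(v + 1)*(v - 5)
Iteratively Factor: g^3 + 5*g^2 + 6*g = (g + 2)*(g^2 + 3*g) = g*(g + 2)*(g + 3)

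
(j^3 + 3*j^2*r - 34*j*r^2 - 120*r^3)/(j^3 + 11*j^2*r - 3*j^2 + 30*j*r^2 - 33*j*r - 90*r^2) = (j^2 - 2*j*r - 24*r^2)/(j^2 + 6*j*r - 3*j - 18*r)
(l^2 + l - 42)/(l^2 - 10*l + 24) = (l + 7)/(l - 4)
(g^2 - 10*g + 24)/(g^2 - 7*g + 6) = (g - 4)/(g - 1)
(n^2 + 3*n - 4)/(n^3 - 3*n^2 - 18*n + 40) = (n - 1)/(n^2 - 7*n + 10)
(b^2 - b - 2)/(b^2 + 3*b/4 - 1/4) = 4*(b - 2)/(4*b - 1)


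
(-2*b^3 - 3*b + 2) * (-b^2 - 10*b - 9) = 2*b^5 + 20*b^4 + 21*b^3 + 28*b^2 + 7*b - 18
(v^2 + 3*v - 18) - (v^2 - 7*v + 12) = 10*v - 30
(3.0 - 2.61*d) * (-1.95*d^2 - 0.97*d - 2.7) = 5.0895*d^3 - 3.3183*d^2 + 4.137*d - 8.1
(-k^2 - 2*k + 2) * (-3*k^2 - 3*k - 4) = 3*k^4 + 9*k^3 + 4*k^2 + 2*k - 8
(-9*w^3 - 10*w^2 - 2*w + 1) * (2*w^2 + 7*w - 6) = -18*w^5 - 83*w^4 - 20*w^3 + 48*w^2 + 19*w - 6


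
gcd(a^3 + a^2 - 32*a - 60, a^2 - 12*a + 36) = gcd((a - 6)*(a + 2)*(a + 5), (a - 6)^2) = a - 6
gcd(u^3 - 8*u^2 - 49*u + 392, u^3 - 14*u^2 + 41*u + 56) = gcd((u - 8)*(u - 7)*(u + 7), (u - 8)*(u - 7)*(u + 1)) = u^2 - 15*u + 56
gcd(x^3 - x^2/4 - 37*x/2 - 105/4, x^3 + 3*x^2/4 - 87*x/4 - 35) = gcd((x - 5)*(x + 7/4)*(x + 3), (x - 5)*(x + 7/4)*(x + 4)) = x^2 - 13*x/4 - 35/4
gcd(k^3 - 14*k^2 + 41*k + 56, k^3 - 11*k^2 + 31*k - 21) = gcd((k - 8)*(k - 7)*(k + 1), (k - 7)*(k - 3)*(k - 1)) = k - 7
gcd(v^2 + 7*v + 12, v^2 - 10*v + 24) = 1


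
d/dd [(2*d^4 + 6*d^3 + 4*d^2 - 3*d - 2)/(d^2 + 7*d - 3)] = (4*d^5 + 48*d^4 + 60*d^3 - 23*d^2 - 20*d + 23)/(d^4 + 14*d^3 + 43*d^2 - 42*d + 9)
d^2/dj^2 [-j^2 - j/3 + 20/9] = -2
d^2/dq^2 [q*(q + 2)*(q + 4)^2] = 12*q^2 + 60*q + 64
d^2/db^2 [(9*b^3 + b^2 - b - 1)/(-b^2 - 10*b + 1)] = 4*(-449*b^3 + 135*b^2 + 3*b + 55)/(b^6 + 30*b^5 + 297*b^4 + 940*b^3 - 297*b^2 + 30*b - 1)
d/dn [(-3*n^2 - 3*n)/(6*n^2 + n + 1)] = 3*(5*n^2 - 2*n - 1)/(36*n^4 + 12*n^3 + 13*n^2 + 2*n + 1)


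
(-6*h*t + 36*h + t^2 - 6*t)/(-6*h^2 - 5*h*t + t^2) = (t - 6)/(h + t)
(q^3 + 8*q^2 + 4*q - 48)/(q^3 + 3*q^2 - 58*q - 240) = (q^2 + 2*q - 8)/(q^2 - 3*q - 40)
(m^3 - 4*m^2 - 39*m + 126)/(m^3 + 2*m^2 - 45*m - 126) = (m - 3)/(m + 3)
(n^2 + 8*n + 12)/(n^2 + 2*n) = (n + 6)/n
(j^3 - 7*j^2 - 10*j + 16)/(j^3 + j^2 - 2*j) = (j - 8)/j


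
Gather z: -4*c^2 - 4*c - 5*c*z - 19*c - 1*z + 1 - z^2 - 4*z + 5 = -4*c^2 - 23*c - z^2 + z*(-5*c - 5) + 6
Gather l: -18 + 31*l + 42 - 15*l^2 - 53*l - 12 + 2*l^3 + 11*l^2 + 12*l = 2*l^3 - 4*l^2 - 10*l + 12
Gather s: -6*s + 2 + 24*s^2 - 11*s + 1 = 24*s^2 - 17*s + 3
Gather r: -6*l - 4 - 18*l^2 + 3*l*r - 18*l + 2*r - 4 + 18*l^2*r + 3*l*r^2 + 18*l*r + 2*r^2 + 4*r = -18*l^2 - 24*l + r^2*(3*l + 2) + r*(18*l^2 + 21*l + 6) - 8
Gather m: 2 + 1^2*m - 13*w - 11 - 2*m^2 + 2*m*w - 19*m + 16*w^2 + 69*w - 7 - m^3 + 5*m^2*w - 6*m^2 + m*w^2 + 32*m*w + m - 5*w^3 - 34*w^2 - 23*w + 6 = -m^3 + m^2*(5*w - 8) + m*(w^2 + 34*w - 17) - 5*w^3 - 18*w^2 + 33*w - 10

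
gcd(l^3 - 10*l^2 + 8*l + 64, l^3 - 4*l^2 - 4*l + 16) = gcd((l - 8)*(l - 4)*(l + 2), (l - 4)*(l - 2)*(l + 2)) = l^2 - 2*l - 8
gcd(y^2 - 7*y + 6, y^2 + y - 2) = y - 1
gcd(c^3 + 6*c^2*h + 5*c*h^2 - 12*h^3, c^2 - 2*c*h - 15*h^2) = c + 3*h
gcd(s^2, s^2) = s^2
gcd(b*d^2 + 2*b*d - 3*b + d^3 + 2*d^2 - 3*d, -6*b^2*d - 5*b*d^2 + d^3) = b + d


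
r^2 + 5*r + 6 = (r + 2)*(r + 3)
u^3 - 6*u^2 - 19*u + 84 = (u - 7)*(u - 3)*(u + 4)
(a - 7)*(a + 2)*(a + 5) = a^3 - 39*a - 70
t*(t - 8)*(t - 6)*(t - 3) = t^4 - 17*t^3 + 90*t^2 - 144*t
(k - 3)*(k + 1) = k^2 - 2*k - 3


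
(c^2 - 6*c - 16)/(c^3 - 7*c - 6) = (c - 8)/(c^2 - 2*c - 3)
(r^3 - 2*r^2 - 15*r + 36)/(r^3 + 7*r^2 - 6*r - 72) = (r - 3)/(r + 6)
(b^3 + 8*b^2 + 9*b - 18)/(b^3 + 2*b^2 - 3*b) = (b + 6)/b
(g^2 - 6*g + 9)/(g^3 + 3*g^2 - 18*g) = (g - 3)/(g*(g + 6))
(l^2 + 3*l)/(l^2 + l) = (l + 3)/(l + 1)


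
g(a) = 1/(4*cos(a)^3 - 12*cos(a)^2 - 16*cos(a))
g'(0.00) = 0.00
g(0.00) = -0.04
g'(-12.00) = -0.04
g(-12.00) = -0.05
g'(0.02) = -0.00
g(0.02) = -0.04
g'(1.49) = -9.52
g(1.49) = -0.73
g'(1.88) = -0.54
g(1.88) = 0.27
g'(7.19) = -0.11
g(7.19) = -0.07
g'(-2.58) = -1.08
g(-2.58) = 0.40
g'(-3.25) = 156.98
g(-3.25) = 8.58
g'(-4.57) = -3.00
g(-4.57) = 0.50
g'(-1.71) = 3.15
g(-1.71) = 0.51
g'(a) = (12*sin(a)*cos(a)^2 - 24*sin(a)*cos(a) - 16*sin(a))/(4*cos(a)^3 - 12*cos(a)^2 - 16*cos(a))^2 = (3*sin(a) - 4*sin(a)/cos(a)^2 - 6*tan(a))/(4*(sin(a)^2 + 3*cos(a) + 3)^2)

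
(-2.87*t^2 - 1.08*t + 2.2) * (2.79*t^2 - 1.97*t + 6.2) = -8.0073*t^4 + 2.6407*t^3 - 9.5284*t^2 - 11.03*t + 13.64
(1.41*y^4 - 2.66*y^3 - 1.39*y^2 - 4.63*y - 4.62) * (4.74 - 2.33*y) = -3.2853*y^5 + 12.8812*y^4 - 9.3697*y^3 + 4.1993*y^2 - 11.1816*y - 21.8988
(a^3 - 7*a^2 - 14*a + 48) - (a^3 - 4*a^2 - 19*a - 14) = -3*a^2 + 5*a + 62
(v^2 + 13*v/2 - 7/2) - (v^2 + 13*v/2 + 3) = -13/2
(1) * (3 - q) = 3 - q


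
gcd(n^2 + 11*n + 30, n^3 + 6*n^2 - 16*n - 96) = n + 6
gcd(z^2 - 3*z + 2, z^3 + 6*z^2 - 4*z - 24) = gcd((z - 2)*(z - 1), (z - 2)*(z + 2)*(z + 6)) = z - 2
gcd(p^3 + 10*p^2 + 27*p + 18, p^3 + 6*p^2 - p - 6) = p^2 + 7*p + 6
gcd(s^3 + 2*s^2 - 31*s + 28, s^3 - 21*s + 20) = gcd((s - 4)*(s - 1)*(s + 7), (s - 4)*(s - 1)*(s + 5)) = s^2 - 5*s + 4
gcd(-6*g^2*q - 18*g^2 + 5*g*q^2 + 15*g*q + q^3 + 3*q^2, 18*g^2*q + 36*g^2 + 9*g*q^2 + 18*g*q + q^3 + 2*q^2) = 6*g + q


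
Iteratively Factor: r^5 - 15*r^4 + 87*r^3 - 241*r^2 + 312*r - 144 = (r - 4)*(r^4 - 11*r^3 + 43*r^2 - 69*r + 36) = (r - 4)^2*(r^3 - 7*r^2 + 15*r - 9) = (r - 4)^2*(r - 3)*(r^2 - 4*r + 3) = (r - 4)^2*(r - 3)^2*(r - 1)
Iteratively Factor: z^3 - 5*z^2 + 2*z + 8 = (z - 2)*(z^2 - 3*z - 4) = (z - 4)*(z - 2)*(z + 1)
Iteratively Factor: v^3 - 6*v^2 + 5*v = (v - 5)*(v^2 - v) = v*(v - 5)*(v - 1)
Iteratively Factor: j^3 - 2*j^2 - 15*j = (j)*(j^2 - 2*j - 15) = j*(j - 5)*(j + 3)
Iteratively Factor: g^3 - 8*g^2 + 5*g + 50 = (g - 5)*(g^2 - 3*g - 10) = (g - 5)*(g + 2)*(g - 5)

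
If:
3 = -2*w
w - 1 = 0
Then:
No Solution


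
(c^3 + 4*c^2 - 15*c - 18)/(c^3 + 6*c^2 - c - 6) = (c - 3)/(c - 1)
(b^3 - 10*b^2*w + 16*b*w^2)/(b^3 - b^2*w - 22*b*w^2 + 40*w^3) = b*(-b + 8*w)/(-b^2 - b*w + 20*w^2)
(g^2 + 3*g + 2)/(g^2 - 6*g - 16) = (g + 1)/(g - 8)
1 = 1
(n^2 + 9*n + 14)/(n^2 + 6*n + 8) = (n + 7)/(n + 4)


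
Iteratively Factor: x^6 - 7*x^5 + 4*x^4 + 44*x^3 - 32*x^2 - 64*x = (x)*(x^5 - 7*x^4 + 4*x^3 + 44*x^2 - 32*x - 64) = x*(x - 4)*(x^4 - 3*x^3 - 8*x^2 + 12*x + 16) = x*(x - 4)*(x + 1)*(x^3 - 4*x^2 - 4*x + 16) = x*(x - 4)^2*(x + 1)*(x^2 - 4) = x*(x - 4)^2*(x - 2)*(x + 1)*(x + 2)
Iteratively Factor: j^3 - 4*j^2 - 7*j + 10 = (j + 2)*(j^2 - 6*j + 5) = (j - 1)*(j + 2)*(j - 5)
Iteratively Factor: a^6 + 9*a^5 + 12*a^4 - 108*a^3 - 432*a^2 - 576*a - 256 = (a - 4)*(a^5 + 13*a^4 + 64*a^3 + 148*a^2 + 160*a + 64) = (a - 4)*(a + 4)*(a^4 + 9*a^3 + 28*a^2 + 36*a + 16) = (a - 4)*(a + 2)*(a + 4)*(a^3 + 7*a^2 + 14*a + 8) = (a - 4)*(a + 2)^2*(a + 4)*(a^2 + 5*a + 4) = (a - 4)*(a + 1)*(a + 2)^2*(a + 4)*(a + 4)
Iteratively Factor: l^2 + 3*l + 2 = (l + 1)*(l + 2)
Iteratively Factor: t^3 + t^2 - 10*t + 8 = (t - 2)*(t^2 + 3*t - 4) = (t - 2)*(t + 4)*(t - 1)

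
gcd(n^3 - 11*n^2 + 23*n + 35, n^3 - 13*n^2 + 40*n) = n - 5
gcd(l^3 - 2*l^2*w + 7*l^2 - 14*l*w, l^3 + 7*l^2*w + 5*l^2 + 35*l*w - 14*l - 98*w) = l + 7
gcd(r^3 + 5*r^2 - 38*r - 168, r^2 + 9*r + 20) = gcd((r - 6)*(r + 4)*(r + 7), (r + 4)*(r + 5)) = r + 4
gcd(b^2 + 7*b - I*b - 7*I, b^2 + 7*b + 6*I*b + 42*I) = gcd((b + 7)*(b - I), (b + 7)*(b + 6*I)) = b + 7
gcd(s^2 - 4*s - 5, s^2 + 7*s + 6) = s + 1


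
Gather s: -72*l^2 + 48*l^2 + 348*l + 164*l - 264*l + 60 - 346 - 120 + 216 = -24*l^2 + 248*l - 190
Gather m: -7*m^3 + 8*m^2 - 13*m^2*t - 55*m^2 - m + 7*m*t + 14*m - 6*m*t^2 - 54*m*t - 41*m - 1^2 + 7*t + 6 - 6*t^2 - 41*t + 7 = -7*m^3 + m^2*(-13*t - 47) + m*(-6*t^2 - 47*t - 28) - 6*t^2 - 34*t + 12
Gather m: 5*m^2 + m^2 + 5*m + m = 6*m^2 + 6*m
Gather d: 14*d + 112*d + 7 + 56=126*d + 63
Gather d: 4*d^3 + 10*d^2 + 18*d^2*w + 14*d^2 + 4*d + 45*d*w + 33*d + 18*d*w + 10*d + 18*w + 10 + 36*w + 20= 4*d^3 + d^2*(18*w + 24) + d*(63*w + 47) + 54*w + 30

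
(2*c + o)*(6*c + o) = 12*c^2 + 8*c*o + o^2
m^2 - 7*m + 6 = (m - 6)*(m - 1)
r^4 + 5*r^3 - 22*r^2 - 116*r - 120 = (r - 5)*(r + 2)^2*(r + 6)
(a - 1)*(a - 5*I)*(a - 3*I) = a^3 - a^2 - 8*I*a^2 - 15*a + 8*I*a + 15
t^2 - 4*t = t*(t - 4)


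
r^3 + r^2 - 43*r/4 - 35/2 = (r - 7/2)*(r + 2)*(r + 5/2)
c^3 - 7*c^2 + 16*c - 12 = (c - 3)*(c - 2)^2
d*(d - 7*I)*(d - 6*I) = d^3 - 13*I*d^2 - 42*d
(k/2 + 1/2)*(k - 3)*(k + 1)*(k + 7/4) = k^4/2 + 3*k^3/8 - 27*k^2/8 - 47*k/8 - 21/8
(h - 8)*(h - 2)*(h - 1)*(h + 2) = h^4 - 9*h^3 + 4*h^2 + 36*h - 32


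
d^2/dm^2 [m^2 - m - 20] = 2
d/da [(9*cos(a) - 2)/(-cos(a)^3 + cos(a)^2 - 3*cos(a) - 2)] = (-18*cos(a)^3 + 15*cos(a)^2 - 4*cos(a) + 24)*sin(a)/(cos(a)^3 - cos(a)^2 + 3*cos(a) + 2)^2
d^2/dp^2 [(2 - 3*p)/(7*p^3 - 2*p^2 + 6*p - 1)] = 2*(-441*p^5 + 714*p^4 - 110*p^3 + 150*p^2 - 12*p + 50)/(343*p^9 - 294*p^8 + 966*p^7 - 659*p^6 + 912*p^5 - 480*p^4 + 309*p^3 - 114*p^2 + 18*p - 1)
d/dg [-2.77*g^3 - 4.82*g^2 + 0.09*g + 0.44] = -8.31*g^2 - 9.64*g + 0.09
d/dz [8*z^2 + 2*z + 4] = 16*z + 2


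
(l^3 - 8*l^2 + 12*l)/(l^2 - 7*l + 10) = l*(l - 6)/(l - 5)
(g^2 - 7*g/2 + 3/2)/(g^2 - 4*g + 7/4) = 2*(g - 3)/(2*g - 7)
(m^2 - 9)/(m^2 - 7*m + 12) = (m + 3)/(m - 4)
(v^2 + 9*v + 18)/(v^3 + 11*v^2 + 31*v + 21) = (v + 6)/(v^2 + 8*v + 7)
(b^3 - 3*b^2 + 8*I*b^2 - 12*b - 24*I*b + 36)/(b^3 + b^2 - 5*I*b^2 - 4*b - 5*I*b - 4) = (b^3 + b^2*(-3 + 8*I) - 12*b*(1 + 2*I) + 36)/(b^3 + b^2*(1 - 5*I) - b*(4 + 5*I) - 4)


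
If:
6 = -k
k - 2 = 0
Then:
No Solution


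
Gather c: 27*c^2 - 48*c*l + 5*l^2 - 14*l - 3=27*c^2 - 48*c*l + 5*l^2 - 14*l - 3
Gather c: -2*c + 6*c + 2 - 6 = 4*c - 4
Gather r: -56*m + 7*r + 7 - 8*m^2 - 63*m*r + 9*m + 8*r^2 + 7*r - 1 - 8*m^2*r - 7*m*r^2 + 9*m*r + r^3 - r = -8*m^2 - 47*m + r^3 + r^2*(8 - 7*m) + r*(-8*m^2 - 54*m + 13) + 6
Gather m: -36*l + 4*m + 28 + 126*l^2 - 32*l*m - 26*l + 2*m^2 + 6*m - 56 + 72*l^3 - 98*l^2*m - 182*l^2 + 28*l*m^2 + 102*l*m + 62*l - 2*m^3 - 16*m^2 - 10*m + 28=72*l^3 - 56*l^2 - 2*m^3 + m^2*(28*l - 14) + m*(-98*l^2 + 70*l)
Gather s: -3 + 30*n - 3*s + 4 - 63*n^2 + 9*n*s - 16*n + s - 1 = -63*n^2 + 14*n + s*(9*n - 2)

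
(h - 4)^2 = h^2 - 8*h + 16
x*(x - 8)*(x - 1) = x^3 - 9*x^2 + 8*x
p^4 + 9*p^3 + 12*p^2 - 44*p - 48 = (p - 2)*(p + 1)*(p + 4)*(p + 6)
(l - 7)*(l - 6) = l^2 - 13*l + 42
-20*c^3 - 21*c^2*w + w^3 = (-5*c + w)*(c + w)*(4*c + w)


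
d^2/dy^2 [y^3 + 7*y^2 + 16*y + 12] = 6*y + 14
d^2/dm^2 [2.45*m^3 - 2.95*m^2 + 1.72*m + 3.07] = 14.7*m - 5.9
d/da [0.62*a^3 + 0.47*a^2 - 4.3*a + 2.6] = 1.86*a^2 + 0.94*a - 4.3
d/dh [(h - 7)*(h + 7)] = 2*h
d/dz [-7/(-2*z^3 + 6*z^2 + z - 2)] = 7*(-6*z^2 + 12*z + 1)/(2*z^3 - 6*z^2 - z + 2)^2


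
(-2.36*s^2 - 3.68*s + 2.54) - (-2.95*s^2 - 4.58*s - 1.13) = 0.59*s^2 + 0.9*s + 3.67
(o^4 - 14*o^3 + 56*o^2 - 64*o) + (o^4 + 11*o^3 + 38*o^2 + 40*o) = 2*o^4 - 3*o^3 + 94*o^2 - 24*o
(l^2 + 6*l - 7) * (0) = 0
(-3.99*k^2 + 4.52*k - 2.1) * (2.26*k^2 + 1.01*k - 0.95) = -9.0174*k^4 + 6.1853*k^3 + 3.6097*k^2 - 6.415*k + 1.995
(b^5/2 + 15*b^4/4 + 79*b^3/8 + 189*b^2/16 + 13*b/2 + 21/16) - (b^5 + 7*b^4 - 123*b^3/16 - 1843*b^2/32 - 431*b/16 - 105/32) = -b^5/2 - 13*b^4/4 + 281*b^3/16 + 2221*b^2/32 + 535*b/16 + 147/32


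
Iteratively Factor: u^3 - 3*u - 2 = (u + 1)*(u^2 - u - 2) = (u - 2)*(u + 1)*(u + 1)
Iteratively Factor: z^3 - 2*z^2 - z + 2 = (z - 2)*(z^2 - 1) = (z - 2)*(z + 1)*(z - 1)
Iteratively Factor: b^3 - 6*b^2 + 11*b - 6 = (b - 2)*(b^2 - 4*b + 3) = (b - 2)*(b - 1)*(b - 3)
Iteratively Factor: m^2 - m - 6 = (m - 3)*(m + 2)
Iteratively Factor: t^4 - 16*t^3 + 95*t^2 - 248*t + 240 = (t - 4)*(t^3 - 12*t^2 + 47*t - 60) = (t - 4)*(t - 3)*(t^2 - 9*t + 20) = (t - 4)^2*(t - 3)*(t - 5)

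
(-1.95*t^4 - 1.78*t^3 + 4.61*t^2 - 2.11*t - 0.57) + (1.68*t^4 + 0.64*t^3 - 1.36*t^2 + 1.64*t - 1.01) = -0.27*t^4 - 1.14*t^3 + 3.25*t^2 - 0.47*t - 1.58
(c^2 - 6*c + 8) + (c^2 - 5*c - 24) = 2*c^2 - 11*c - 16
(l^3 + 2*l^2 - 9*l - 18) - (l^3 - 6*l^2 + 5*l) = 8*l^2 - 14*l - 18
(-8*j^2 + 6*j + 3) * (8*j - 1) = -64*j^3 + 56*j^2 + 18*j - 3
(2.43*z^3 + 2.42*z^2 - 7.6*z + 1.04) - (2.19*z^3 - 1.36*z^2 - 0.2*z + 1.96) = 0.24*z^3 + 3.78*z^2 - 7.4*z - 0.92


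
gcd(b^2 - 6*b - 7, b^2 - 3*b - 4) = b + 1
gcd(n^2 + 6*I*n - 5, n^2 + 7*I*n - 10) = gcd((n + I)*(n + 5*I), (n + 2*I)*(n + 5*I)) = n + 5*I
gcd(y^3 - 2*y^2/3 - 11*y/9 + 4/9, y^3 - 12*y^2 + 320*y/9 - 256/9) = y - 4/3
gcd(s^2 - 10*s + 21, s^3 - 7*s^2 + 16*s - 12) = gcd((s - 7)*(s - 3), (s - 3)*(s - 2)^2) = s - 3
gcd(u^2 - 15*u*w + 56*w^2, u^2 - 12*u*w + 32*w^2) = u - 8*w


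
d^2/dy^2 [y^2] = 2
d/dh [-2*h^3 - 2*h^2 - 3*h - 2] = -6*h^2 - 4*h - 3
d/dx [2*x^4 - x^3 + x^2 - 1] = x*(8*x^2 - 3*x + 2)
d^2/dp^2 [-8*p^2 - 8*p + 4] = -16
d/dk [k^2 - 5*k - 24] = 2*k - 5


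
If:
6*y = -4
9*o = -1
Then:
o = -1/9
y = -2/3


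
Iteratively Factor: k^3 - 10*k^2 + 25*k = (k)*(k^2 - 10*k + 25) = k*(k - 5)*(k - 5)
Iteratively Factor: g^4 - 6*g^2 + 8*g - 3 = (g - 1)*(g^3 + g^2 - 5*g + 3) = (g - 1)^2*(g^2 + 2*g - 3) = (g - 1)^2*(g + 3)*(g - 1)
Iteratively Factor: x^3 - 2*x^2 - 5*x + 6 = (x - 3)*(x^2 + x - 2) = (x - 3)*(x + 2)*(x - 1)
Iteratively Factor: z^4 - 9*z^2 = (z + 3)*(z^3 - 3*z^2) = (z - 3)*(z + 3)*(z^2) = z*(z - 3)*(z + 3)*(z)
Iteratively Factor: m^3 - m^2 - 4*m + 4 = (m + 2)*(m^2 - 3*m + 2) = (m - 1)*(m + 2)*(m - 2)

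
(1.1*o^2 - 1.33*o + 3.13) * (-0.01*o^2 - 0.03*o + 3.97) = -0.011*o^4 - 0.0197*o^3 + 4.3756*o^2 - 5.374*o + 12.4261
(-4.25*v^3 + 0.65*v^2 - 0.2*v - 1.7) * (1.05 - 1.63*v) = 6.9275*v^4 - 5.522*v^3 + 1.0085*v^2 + 2.561*v - 1.785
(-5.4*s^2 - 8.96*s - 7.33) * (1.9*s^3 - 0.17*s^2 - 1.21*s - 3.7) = -10.26*s^5 - 16.106*s^4 - 5.8698*s^3 + 32.0677*s^2 + 42.0213*s + 27.121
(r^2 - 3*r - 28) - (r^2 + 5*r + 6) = -8*r - 34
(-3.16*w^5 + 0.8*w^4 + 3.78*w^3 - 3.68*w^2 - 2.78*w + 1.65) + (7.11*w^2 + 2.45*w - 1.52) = -3.16*w^5 + 0.8*w^4 + 3.78*w^3 + 3.43*w^2 - 0.33*w + 0.13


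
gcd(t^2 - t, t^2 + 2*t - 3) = t - 1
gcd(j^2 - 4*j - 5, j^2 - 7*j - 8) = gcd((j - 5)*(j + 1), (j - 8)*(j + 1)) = j + 1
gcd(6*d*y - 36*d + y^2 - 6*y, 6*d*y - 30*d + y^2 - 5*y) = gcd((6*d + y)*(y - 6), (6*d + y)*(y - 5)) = 6*d + y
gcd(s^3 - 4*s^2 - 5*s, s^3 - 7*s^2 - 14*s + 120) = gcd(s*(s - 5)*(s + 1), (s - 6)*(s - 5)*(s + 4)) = s - 5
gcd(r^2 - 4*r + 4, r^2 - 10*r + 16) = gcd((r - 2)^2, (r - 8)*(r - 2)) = r - 2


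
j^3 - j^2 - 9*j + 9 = (j - 3)*(j - 1)*(j + 3)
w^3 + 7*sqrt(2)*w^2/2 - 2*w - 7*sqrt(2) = (w - sqrt(2))*(w + sqrt(2))*(w + 7*sqrt(2)/2)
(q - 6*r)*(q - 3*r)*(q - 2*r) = q^3 - 11*q^2*r + 36*q*r^2 - 36*r^3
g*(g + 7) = g^2 + 7*g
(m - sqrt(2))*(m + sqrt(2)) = m^2 - 2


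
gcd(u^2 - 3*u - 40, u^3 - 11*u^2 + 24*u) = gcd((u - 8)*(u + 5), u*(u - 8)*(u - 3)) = u - 8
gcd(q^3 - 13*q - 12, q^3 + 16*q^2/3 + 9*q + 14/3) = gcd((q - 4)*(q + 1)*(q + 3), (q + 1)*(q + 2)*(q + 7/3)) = q + 1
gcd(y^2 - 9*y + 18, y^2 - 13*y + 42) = y - 6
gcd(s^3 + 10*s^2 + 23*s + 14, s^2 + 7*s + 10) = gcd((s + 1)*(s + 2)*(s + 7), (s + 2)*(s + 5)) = s + 2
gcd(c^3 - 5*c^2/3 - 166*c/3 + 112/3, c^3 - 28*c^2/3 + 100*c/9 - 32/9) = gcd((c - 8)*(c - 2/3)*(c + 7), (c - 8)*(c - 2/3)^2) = c^2 - 26*c/3 + 16/3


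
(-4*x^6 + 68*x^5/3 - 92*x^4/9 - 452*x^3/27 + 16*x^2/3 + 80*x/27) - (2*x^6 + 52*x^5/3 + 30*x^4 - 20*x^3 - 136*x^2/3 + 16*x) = -6*x^6 + 16*x^5/3 - 362*x^4/9 + 88*x^3/27 + 152*x^2/3 - 352*x/27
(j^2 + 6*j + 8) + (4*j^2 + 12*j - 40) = 5*j^2 + 18*j - 32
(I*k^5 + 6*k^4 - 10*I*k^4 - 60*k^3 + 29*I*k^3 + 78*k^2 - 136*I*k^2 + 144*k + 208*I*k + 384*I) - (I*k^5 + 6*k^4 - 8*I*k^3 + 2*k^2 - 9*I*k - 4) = -10*I*k^4 - 60*k^3 + 37*I*k^3 + 76*k^2 - 136*I*k^2 + 144*k + 217*I*k + 4 + 384*I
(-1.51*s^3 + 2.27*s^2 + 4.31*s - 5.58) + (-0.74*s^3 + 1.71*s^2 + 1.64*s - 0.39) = -2.25*s^3 + 3.98*s^2 + 5.95*s - 5.97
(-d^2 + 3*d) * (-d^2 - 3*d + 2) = d^4 - 11*d^2 + 6*d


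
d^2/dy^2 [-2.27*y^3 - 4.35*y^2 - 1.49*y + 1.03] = -13.62*y - 8.7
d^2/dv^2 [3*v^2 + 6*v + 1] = 6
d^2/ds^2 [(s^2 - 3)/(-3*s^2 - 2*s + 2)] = 2*(6*s^3 + 63*s^2 + 54*s + 26)/(27*s^6 + 54*s^5 - 18*s^4 - 64*s^3 + 12*s^2 + 24*s - 8)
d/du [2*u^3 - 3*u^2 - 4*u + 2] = 6*u^2 - 6*u - 4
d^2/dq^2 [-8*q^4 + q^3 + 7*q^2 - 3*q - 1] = -96*q^2 + 6*q + 14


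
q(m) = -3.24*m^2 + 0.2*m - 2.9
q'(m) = 0.2 - 6.48*m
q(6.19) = -125.81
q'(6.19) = -39.91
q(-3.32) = -39.28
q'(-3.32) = 21.71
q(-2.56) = -24.65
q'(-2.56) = 16.79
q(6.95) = -158.01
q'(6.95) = -44.84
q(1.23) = -7.56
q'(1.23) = -7.77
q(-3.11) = -34.86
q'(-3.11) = 20.35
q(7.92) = -204.55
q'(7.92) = -51.12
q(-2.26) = -19.90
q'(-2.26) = 14.84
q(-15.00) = -734.90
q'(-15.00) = 97.40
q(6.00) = -118.34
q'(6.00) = -38.68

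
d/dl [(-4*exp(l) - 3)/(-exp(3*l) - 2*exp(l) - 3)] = (-(4*exp(l) + 3)*(3*exp(2*l) + 2) + 4*exp(3*l) + 8*exp(l) + 12)*exp(l)/(exp(3*l) + 2*exp(l) + 3)^2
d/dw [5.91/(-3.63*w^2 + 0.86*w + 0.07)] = (42.9066*w - 5.0826)/(-3.63*w^2 + 0.86*w + 0.07)^2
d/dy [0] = 0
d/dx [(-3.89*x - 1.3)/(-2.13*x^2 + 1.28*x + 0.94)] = (8.2857*x^2 - 4.9792*x - (3.89*x + 1.3)*(4.26*x - 1.28) - 3.6566)/(-2.13*x^2 + 1.28*x + 0.94)^2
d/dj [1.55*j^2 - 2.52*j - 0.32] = 3.1*j - 2.52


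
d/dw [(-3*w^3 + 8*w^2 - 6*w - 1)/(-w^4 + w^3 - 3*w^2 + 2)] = (-w*(4*w^2 - 3*w + 6)*(3*w^3 - 8*w^2 + 6*w + 1) + (9*w^2 - 16*w + 6)*(w^4 - w^3 + 3*w^2 - 2))/(w^4 - w^3 + 3*w^2 - 2)^2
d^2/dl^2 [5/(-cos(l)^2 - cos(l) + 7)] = 5*(4*sin(l)^4 - 31*sin(l)^2 + 13*cos(l)/4 + 3*cos(3*l)/4 + 11)/(-sin(l)^2 + cos(l) - 6)^3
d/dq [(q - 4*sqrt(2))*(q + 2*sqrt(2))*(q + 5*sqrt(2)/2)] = 3*q^2 + sqrt(2)*q - 26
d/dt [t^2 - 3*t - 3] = 2*t - 3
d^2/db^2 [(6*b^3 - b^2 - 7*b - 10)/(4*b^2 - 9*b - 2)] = 4*(193*b^3 - 90*b^2 + 492*b - 384)/(64*b^6 - 432*b^5 + 876*b^4 - 297*b^3 - 438*b^2 - 108*b - 8)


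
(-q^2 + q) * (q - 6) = -q^3 + 7*q^2 - 6*q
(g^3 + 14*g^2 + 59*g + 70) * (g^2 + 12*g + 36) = g^5 + 26*g^4 + 263*g^3 + 1282*g^2 + 2964*g + 2520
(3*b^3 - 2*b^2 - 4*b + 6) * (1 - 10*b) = -30*b^4 + 23*b^3 + 38*b^2 - 64*b + 6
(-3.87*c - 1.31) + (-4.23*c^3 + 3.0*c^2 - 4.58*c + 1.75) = -4.23*c^3 + 3.0*c^2 - 8.45*c + 0.44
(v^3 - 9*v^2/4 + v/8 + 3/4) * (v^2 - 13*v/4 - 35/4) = v^5 - 11*v^4/2 - 21*v^3/16 + 641*v^2/32 - 113*v/32 - 105/16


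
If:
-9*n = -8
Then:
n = 8/9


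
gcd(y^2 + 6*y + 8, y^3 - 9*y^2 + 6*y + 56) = y + 2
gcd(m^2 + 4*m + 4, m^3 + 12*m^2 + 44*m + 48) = m + 2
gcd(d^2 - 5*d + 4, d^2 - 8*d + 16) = d - 4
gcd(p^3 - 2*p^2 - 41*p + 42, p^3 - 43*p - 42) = p^2 - p - 42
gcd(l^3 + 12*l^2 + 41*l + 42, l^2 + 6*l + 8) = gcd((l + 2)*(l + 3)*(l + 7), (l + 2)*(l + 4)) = l + 2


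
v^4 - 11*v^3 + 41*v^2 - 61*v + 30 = (v - 5)*(v - 3)*(v - 2)*(v - 1)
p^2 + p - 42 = (p - 6)*(p + 7)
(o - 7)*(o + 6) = o^2 - o - 42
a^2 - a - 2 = (a - 2)*(a + 1)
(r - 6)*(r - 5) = r^2 - 11*r + 30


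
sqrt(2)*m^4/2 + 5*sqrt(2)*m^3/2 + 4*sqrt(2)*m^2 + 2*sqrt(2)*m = m*(m + 2)^2*(sqrt(2)*m/2 + sqrt(2)/2)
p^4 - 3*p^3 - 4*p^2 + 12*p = p*(p - 3)*(p - 2)*(p + 2)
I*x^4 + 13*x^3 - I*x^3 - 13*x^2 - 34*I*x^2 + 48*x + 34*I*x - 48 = (x - 8*I)*(x - 6*I)*(x + I)*(I*x - I)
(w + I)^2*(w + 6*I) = w^3 + 8*I*w^2 - 13*w - 6*I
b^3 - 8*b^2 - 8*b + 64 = (b - 8)*(b - 2*sqrt(2))*(b + 2*sqrt(2))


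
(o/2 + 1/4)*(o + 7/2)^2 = o^3/2 + 15*o^2/4 + 63*o/8 + 49/16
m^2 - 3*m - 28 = (m - 7)*(m + 4)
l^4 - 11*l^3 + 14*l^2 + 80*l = l*(l - 8)*(l - 5)*(l + 2)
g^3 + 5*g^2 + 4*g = g*(g + 1)*(g + 4)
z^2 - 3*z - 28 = (z - 7)*(z + 4)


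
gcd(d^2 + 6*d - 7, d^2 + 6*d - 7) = d^2 + 6*d - 7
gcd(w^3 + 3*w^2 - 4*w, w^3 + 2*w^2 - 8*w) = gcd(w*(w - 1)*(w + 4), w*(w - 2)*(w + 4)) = w^2 + 4*w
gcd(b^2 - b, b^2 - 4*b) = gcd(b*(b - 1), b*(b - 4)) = b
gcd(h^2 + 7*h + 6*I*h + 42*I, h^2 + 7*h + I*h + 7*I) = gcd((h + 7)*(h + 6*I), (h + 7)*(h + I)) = h + 7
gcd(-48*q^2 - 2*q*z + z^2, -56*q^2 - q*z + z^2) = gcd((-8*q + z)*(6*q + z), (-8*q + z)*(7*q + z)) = -8*q + z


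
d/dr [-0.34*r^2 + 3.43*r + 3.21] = 3.43 - 0.68*r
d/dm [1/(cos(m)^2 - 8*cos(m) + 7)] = 2*(cos(m) - 4)*sin(m)/(cos(m)^2 - 8*cos(m) + 7)^2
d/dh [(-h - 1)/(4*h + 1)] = 3/(4*h + 1)^2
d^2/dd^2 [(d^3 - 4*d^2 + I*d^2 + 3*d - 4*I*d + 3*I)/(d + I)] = 2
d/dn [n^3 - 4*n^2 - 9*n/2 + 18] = 3*n^2 - 8*n - 9/2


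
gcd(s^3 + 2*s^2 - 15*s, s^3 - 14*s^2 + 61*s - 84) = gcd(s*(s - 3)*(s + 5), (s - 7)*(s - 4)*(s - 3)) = s - 3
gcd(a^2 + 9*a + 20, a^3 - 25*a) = a + 5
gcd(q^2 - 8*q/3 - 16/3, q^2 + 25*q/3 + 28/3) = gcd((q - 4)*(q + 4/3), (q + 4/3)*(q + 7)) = q + 4/3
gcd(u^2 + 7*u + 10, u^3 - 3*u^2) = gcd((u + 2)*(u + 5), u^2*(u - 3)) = 1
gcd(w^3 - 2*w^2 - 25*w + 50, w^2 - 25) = w^2 - 25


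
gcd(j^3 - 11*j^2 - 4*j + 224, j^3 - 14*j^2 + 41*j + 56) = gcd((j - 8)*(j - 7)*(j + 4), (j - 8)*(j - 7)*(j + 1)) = j^2 - 15*j + 56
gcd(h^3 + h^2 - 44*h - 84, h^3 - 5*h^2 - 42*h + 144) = h + 6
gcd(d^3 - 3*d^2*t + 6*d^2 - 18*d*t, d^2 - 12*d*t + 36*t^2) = 1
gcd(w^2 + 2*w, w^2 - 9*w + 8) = 1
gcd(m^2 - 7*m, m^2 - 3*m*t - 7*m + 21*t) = m - 7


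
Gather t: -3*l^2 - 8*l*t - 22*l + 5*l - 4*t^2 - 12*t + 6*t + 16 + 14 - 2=-3*l^2 - 17*l - 4*t^2 + t*(-8*l - 6) + 28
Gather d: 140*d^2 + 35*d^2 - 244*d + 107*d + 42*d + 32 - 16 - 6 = 175*d^2 - 95*d + 10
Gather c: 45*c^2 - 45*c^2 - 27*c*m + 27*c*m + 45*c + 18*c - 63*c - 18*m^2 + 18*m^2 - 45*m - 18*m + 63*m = 0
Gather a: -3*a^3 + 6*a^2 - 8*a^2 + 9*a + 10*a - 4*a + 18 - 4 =-3*a^3 - 2*a^2 + 15*a + 14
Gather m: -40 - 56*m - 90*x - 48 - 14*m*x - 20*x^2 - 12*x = m*(-14*x - 56) - 20*x^2 - 102*x - 88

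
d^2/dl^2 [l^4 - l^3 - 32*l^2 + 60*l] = 12*l^2 - 6*l - 64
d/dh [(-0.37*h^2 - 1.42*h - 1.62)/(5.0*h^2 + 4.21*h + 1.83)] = (5.5423*h^2 + 14.8458*h + 4.2216)/(25.0*h^4 + 42.1*h^3 + 36.0241*h^2 + 15.4086*h + 3.3489)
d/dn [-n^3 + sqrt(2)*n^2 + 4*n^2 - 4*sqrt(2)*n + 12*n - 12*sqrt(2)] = -3*n^2 + 2*sqrt(2)*n + 8*n - 4*sqrt(2) + 12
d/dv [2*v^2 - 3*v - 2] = 4*v - 3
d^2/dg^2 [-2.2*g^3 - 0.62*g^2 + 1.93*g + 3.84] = -13.2*g - 1.24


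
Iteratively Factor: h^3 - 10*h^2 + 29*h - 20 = (h - 5)*(h^2 - 5*h + 4) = (h - 5)*(h - 4)*(h - 1)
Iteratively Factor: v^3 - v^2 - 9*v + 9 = (v - 1)*(v^2 - 9) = (v - 3)*(v - 1)*(v + 3)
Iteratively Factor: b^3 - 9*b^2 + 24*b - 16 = (b - 4)*(b^2 - 5*b + 4) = (b - 4)^2*(b - 1)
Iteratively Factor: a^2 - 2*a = (a)*(a - 2)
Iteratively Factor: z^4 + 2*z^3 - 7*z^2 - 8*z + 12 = (z + 2)*(z^3 - 7*z + 6) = (z + 2)*(z + 3)*(z^2 - 3*z + 2) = (z - 2)*(z + 2)*(z + 3)*(z - 1)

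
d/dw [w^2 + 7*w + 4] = 2*w + 7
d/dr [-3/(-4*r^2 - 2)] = -6*r/(2*r^2 + 1)^2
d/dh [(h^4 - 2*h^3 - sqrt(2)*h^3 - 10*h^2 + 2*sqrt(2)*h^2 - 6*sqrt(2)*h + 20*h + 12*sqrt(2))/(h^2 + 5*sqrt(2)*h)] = 2*(h^5 - h^4 + 7*sqrt(2)*h^4 - 10*sqrt(2)*h^3 - 10*h^3 - 22*sqrt(2)*h^2 - 12*sqrt(2)*h - 60)/(h^2*(h^2 + 10*sqrt(2)*h + 50))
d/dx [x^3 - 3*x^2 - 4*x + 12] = 3*x^2 - 6*x - 4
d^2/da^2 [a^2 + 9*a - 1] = 2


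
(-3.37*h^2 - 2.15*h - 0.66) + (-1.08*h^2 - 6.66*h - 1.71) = -4.45*h^2 - 8.81*h - 2.37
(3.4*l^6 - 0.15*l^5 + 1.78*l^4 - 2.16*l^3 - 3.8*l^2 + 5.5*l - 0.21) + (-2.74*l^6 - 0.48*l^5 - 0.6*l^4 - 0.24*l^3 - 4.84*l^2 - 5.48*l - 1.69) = 0.66*l^6 - 0.63*l^5 + 1.18*l^4 - 2.4*l^3 - 8.64*l^2 + 0.0199999999999996*l - 1.9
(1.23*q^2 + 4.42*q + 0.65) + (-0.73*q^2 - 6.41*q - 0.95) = 0.5*q^2 - 1.99*q - 0.3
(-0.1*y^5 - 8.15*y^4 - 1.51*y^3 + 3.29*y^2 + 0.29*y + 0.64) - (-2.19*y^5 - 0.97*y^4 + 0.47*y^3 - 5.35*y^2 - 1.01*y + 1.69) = 2.09*y^5 - 7.18*y^4 - 1.98*y^3 + 8.64*y^2 + 1.3*y - 1.05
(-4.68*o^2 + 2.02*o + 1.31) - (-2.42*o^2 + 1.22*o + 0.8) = -2.26*o^2 + 0.8*o + 0.51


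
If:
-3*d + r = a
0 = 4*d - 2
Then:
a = r - 3/2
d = 1/2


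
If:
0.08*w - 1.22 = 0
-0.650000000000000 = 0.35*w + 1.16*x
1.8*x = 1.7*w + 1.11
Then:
No Solution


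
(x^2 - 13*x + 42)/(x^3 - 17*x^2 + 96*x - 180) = (x - 7)/(x^2 - 11*x + 30)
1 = 1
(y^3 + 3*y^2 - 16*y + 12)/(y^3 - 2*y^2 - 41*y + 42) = (y - 2)/(y - 7)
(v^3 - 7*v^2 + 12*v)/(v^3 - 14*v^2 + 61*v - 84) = v/(v - 7)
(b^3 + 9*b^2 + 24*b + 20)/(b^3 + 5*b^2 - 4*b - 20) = (b + 2)/(b - 2)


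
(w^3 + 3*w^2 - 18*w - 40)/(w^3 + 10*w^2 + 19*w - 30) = (w^2 - 2*w - 8)/(w^2 + 5*w - 6)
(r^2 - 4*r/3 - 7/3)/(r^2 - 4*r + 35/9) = 3*(r + 1)/(3*r - 5)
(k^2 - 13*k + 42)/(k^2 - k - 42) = (k - 6)/(k + 6)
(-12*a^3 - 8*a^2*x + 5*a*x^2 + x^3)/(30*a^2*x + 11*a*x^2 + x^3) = (-2*a^2 - a*x + x^2)/(x*(5*a + x))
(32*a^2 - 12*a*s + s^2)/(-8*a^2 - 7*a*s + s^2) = (-4*a + s)/(a + s)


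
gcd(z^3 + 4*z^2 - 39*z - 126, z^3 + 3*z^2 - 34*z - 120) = z - 6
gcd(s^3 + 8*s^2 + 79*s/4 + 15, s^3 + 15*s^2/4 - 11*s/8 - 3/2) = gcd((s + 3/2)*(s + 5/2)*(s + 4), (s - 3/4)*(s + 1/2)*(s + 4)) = s + 4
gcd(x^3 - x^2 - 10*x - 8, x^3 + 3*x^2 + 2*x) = x^2 + 3*x + 2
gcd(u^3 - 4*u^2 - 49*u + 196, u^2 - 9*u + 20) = u - 4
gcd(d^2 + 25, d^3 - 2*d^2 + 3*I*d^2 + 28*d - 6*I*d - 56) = 1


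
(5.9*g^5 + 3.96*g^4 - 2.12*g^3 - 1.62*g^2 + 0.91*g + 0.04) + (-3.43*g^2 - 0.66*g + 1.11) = 5.9*g^5 + 3.96*g^4 - 2.12*g^3 - 5.05*g^2 + 0.25*g + 1.15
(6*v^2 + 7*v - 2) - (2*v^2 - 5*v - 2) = 4*v^2 + 12*v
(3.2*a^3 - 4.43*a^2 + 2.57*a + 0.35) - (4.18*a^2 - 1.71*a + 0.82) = 3.2*a^3 - 8.61*a^2 + 4.28*a - 0.47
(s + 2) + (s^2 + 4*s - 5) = s^2 + 5*s - 3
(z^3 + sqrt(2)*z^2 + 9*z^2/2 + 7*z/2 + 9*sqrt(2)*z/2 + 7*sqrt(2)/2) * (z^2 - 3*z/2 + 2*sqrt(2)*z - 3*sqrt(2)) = z^5 + 3*z^4 + 3*sqrt(2)*z^4 + 3*z^3/4 + 9*sqrt(2)*z^3 - 39*sqrt(2)*z^2/4 + 27*z^2/4 - 63*sqrt(2)*z/4 - 13*z - 21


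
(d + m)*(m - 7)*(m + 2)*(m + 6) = d*m^3 + d*m^2 - 44*d*m - 84*d + m^4 + m^3 - 44*m^2 - 84*m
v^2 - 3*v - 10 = (v - 5)*(v + 2)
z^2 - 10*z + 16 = (z - 8)*(z - 2)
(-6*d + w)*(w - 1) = -6*d*w + 6*d + w^2 - w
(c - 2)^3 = c^3 - 6*c^2 + 12*c - 8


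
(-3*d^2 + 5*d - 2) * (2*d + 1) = -6*d^3 + 7*d^2 + d - 2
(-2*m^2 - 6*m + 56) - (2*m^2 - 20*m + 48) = -4*m^2 + 14*m + 8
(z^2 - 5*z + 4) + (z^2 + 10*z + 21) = 2*z^2 + 5*z + 25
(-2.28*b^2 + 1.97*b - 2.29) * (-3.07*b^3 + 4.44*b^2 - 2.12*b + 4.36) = 6.9996*b^5 - 16.1711*b^4 + 20.6107*b^3 - 24.2848*b^2 + 13.444*b - 9.9844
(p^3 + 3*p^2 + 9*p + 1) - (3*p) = p^3 + 3*p^2 + 6*p + 1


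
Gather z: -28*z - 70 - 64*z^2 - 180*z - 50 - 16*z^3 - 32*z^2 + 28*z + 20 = -16*z^3 - 96*z^2 - 180*z - 100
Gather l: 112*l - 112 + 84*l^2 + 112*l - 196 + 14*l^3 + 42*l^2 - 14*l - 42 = 14*l^3 + 126*l^2 + 210*l - 350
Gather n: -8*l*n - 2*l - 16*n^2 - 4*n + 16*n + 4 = -2*l - 16*n^2 + n*(12 - 8*l) + 4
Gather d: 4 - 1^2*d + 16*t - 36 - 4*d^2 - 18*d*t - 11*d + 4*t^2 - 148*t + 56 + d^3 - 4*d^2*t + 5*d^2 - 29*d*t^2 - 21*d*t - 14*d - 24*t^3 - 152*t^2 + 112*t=d^3 + d^2*(1 - 4*t) + d*(-29*t^2 - 39*t - 26) - 24*t^3 - 148*t^2 - 20*t + 24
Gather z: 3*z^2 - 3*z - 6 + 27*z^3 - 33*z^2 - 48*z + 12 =27*z^3 - 30*z^2 - 51*z + 6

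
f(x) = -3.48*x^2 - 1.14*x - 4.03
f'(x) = -6.96*x - 1.14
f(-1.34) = -8.75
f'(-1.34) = 8.19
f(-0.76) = -5.17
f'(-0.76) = 4.15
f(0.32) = -4.75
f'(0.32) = -3.37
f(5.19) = -103.68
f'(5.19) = -37.26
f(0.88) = -7.73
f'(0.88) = -7.26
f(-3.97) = -54.35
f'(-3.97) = 26.49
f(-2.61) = -24.76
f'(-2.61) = 17.03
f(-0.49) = -4.31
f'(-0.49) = 2.27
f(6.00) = -136.15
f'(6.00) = -42.90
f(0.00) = -4.03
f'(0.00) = -1.14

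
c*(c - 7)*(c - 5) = c^3 - 12*c^2 + 35*c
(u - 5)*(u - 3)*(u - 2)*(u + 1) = u^4 - 9*u^3 + 21*u^2 + u - 30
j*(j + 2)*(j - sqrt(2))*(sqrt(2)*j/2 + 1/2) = sqrt(2)*j^4/2 - j^3/2 + sqrt(2)*j^3 - j^2 - sqrt(2)*j^2/2 - sqrt(2)*j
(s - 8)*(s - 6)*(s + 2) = s^3 - 12*s^2 + 20*s + 96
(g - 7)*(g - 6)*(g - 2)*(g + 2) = g^4 - 13*g^3 + 38*g^2 + 52*g - 168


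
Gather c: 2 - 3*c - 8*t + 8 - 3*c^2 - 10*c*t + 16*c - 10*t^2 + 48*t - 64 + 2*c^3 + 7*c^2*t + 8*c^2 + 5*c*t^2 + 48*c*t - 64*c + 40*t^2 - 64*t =2*c^3 + c^2*(7*t + 5) + c*(5*t^2 + 38*t - 51) + 30*t^2 - 24*t - 54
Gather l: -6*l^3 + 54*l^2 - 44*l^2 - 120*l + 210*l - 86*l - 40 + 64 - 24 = -6*l^3 + 10*l^2 + 4*l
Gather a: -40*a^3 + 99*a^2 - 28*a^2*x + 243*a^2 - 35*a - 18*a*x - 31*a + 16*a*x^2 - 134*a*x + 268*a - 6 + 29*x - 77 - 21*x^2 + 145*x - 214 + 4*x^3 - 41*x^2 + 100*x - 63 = -40*a^3 + a^2*(342 - 28*x) + a*(16*x^2 - 152*x + 202) + 4*x^3 - 62*x^2 + 274*x - 360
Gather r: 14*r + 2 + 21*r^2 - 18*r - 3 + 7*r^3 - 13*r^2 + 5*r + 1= 7*r^3 + 8*r^2 + r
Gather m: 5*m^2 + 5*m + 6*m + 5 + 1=5*m^2 + 11*m + 6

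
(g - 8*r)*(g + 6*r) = g^2 - 2*g*r - 48*r^2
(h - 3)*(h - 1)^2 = h^3 - 5*h^2 + 7*h - 3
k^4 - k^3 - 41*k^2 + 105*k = k*(k - 5)*(k - 3)*(k + 7)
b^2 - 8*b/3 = b*(b - 8/3)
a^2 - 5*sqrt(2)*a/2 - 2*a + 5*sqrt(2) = (a - 2)*(a - 5*sqrt(2)/2)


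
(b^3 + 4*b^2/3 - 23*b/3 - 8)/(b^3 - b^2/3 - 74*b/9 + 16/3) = 3*(b + 1)/(3*b - 2)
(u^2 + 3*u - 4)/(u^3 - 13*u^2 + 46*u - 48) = (u^2 + 3*u - 4)/(u^3 - 13*u^2 + 46*u - 48)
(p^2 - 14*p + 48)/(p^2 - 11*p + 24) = (p - 6)/(p - 3)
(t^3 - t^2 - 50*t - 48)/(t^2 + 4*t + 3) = (t^2 - 2*t - 48)/(t + 3)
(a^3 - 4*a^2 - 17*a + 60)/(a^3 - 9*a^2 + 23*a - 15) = (a + 4)/(a - 1)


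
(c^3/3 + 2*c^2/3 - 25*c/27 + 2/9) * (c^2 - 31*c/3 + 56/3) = c^5/3 - 25*c^4/9 - 43*c^3/27 + 1801*c^2/81 - 1586*c/81 + 112/27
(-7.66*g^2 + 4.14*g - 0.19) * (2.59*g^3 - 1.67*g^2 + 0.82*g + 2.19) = -19.8394*g^5 + 23.5148*g^4 - 13.6871*g^3 - 13.0633*g^2 + 8.9108*g - 0.4161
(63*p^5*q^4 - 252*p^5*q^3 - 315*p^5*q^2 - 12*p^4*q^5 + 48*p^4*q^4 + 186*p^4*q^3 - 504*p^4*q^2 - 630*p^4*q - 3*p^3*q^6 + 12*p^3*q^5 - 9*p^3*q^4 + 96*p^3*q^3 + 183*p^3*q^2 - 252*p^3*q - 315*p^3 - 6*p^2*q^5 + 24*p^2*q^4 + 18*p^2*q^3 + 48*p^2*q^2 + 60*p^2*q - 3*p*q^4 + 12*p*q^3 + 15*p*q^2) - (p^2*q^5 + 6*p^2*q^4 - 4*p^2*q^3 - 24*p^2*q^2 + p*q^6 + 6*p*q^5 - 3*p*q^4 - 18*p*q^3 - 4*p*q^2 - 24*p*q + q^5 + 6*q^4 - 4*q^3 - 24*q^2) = 63*p^5*q^4 - 252*p^5*q^3 - 315*p^5*q^2 - 12*p^4*q^5 + 48*p^4*q^4 + 186*p^4*q^3 - 504*p^4*q^2 - 630*p^4*q - 3*p^3*q^6 + 12*p^3*q^5 - 9*p^3*q^4 + 96*p^3*q^3 + 183*p^3*q^2 - 252*p^3*q - 315*p^3 - 7*p^2*q^5 + 18*p^2*q^4 + 22*p^2*q^3 + 72*p^2*q^2 + 60*p^2*q - p*q^6 - 6*p*q^5 + 30*p*q^3 + 19*p*q^2 + 24*p*q - q^5 - 6*q^4 + 4*q^3 + 24*q^2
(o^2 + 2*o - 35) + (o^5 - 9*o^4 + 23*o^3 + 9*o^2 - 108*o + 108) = o^5 - 9*o^4 + 23*o^3 + 10*o^2 - 106*o + 73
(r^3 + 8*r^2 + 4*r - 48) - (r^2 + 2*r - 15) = r^3 + 7*r^2 + 2*r - 33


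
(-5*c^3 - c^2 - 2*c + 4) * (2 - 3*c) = 15*c^4 - 7*c^3 + 4*c^2 - 16*c + 8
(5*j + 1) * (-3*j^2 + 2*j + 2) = -15*j^3 + 7*j^2 + 12*j + 2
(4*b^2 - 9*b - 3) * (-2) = -8*b^2 + 18*b + 6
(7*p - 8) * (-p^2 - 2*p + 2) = -7*p^3 - 6*p^2 + 30*p - 16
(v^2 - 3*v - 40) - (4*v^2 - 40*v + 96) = -3*v^2 + 37*v - 136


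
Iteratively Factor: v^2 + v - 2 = (v + 2)*(v - 1)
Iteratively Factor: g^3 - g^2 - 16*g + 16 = (g - 1)*(g^2 - 16) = (g - 1)*(g + 4)*(g - 4)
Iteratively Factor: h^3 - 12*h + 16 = (h + 4)*(h^2 - 4*h + 4) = (h - 2)*(h + 4)*(h - 2)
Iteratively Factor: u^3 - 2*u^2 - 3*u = (u + 1)*(u^2 - 3*u) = (u - 3)*(u + 1)*(u)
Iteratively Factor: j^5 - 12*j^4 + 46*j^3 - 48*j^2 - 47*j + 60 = (j - 5)*(j^4 - 7*j^3 + 11*j^2 + 7*j - 12) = (j - 5)*(j - 1)*(j^3 - 6*j^2 + 5*j + 12) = (j - 5)*(j - 4)*(j - 1)*(j^2 - 2*j - 3) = (j - 5)*(j - 4)*(j - 1)*(j + 1)*(j - 3)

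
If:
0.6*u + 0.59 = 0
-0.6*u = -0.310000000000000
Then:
No Solution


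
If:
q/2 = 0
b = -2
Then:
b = -2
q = 0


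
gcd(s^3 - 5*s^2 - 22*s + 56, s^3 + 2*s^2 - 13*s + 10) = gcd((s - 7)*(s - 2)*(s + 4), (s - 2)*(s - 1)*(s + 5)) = s - 2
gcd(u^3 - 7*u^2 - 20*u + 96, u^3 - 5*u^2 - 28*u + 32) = u^2 - 4*u - 32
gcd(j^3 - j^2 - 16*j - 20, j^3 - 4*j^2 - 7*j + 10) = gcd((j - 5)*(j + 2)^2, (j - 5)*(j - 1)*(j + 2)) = j^2 - 3*j - 10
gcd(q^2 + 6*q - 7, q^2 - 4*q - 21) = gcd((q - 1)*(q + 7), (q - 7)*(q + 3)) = 1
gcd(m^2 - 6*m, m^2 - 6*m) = m^2 - 6*m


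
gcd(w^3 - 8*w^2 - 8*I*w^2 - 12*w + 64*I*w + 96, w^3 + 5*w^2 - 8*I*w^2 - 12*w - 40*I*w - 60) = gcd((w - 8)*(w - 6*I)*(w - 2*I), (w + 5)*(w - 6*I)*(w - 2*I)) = w^2 - 8*I*w - 12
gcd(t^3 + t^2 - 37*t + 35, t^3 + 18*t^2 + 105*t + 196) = t + 7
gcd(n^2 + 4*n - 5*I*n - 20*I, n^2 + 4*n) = n + 4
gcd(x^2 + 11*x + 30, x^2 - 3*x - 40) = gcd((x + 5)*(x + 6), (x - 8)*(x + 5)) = x + 5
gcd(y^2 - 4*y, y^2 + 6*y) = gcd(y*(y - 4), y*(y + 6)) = y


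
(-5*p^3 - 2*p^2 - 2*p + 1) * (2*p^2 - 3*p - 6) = -10*p^5 + 11*p^4 + 32*p^3 + 20*p^2 + 9*p - 6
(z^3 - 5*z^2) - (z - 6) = z^3 - 5*z^2 - z + 6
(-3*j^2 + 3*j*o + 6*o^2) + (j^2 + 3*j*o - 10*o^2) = -2*j^2 + 6*j*o - 4*o^2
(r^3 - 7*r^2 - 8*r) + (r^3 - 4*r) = 2*r^3 - 7*r^2 - 12*r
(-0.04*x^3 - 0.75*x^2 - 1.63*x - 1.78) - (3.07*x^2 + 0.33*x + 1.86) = -0.04*x^3 - 3.82*x^2 - 1.96*x - 3.64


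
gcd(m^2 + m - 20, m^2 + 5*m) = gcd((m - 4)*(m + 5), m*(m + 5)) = m + 5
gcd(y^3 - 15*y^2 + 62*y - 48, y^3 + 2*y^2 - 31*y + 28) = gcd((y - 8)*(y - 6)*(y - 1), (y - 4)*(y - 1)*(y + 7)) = y - 1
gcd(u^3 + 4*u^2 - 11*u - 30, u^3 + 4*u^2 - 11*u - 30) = u^3 + 4*u^2 - 11*u - 30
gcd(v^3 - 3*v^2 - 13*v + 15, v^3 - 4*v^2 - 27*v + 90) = 1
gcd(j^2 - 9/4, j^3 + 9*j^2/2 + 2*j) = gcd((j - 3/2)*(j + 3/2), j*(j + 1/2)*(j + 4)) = 1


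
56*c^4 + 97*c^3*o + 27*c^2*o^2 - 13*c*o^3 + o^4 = (-8*c + o)*(-7*c + o)*(c + o)^2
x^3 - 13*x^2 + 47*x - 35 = (x - 7)*(x - 5)*(x - 1)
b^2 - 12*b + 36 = (b - 6)^2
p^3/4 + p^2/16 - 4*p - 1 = (p/4 + 1)*(p - 4)*(p + 1/4)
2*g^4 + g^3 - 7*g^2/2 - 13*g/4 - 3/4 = (g - 3/2)*(g + 1/2)*(sqrt(2)*g + sqrt(2)/2)*(sqrt(2)*g + sqrt(2))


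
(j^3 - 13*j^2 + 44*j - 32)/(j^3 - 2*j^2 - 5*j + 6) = (j^2 - 12*j + 32)/(j^2 - j - 6)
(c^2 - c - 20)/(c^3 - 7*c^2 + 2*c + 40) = (c + 4)/(c^2 - 2*c - 8)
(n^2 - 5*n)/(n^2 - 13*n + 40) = n/(n - 8)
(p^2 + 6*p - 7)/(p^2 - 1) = (p + 7)/(p + 1)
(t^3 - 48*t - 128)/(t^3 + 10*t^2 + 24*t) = (t^2 - 4*t - 32)/(t*(t + 6))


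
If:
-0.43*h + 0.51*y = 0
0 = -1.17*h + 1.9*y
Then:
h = 0.00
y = 0.00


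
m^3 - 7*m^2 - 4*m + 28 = (m - 7)*(m - 2)*(m + 2)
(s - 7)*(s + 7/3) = s^2 - 14*s/3 - 49/3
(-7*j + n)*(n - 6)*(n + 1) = -7*j*n^2 + 35*j*n + 42*j + n^3 - 5*n^2 - 6*n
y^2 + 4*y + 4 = (y + 2)^2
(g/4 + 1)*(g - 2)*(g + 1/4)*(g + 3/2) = g^4/4 + 15*g^3/16 - 33*g^2/32 - 53*g/16 - 3/4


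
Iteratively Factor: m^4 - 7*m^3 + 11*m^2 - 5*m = (m - 1)*(m^3 - 6*m^2 + 5*m) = m*(m - 1)*(m^2 - 6*m + 5) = m*(m - 5)*(m - 1)*(m - 1)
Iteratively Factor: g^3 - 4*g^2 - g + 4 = (g - 4)*(g^2 - 1) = (g - 4)*(g + 1)*(g - 1)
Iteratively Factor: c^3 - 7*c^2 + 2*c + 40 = (c + 2)*(c^2 - 9*c + 20) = (c - 4)*(c + 2)*(c - 5)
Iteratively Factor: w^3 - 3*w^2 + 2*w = (w - 2)*(w^2 - w) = (w - 2)*(w - 1)*(w)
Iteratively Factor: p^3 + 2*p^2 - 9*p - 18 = (p - 3)*(p^2 + 5*p + 6) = (p - 3)*(p + 2)*(p + 3)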